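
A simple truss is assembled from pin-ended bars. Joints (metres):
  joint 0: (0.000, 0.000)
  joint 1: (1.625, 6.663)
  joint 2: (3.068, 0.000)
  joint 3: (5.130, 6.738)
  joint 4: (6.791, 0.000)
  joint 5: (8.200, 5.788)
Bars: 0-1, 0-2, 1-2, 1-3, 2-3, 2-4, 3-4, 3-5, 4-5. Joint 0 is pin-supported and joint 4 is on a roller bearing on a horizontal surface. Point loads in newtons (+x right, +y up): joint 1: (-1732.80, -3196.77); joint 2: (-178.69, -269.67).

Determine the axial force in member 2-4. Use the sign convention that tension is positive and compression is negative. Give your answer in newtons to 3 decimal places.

N=6 nodes, M=9 members, R=3 reactions → 2N=12, M+R=12
member 0 (0-1): L=6.8583, (cx,cy)=(0.2369,0.9715)
member 1 (0-2): L=3.0680, (cx,cy)=(1.0000,0.0000)
member 2 (1-2): L=6.8175, (cx,cy)=(0.2117,-0.9773)
member 3 (1-3): L=3.5058, (cx,cy)=(0.9998,0.0214)
member 4 (2-3): L=7.0465, (cx,cy)=(0.2926,0.9562)
member 5 (2-4): L=3.7230, (cx,cy)=(1.0000,0.0000)
member 6 (3-4): L=6.9397, (cx,cy)=(0.2393,-0.9709)
member 7 (3-5): L=3.2136, (cx,cy)=(0.9553,-0.2956)
member 8 (4-5): L=5.9570, (cx,cy)=(0.2365,0.9716)
solve A·x = −loads:
  F[0-1] = -4405.2448 N (compression)
  F[0-2] = -867.7140 N (compression)
  F[1-2] = +1118.0445 N (tension)
  F[1-3] = +452.4797 N (tension)
  F[2-3] = -860.7201 N (compression)
  F[2-4] = -200.5040 N (compression)
  F[3-4] = +837.7118 N (tension)
  F[3-5] = -0.0000 N (tension)
  F[4-5] = +0.0000 N (tension)
  Rx@0 = +1911.4900 N
  Ry@0 = +4279.8029 N
  Ry@4 = -813.3629 N

-200.504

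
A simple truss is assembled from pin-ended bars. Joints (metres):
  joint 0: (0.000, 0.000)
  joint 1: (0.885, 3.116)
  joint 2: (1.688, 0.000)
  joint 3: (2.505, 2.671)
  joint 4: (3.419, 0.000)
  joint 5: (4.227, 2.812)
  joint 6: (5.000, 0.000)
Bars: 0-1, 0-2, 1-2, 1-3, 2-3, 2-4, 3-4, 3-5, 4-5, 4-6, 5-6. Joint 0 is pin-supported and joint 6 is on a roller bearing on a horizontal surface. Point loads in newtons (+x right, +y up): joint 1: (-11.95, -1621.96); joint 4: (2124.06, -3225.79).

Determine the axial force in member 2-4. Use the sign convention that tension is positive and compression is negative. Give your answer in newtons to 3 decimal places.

N=7 nodes, M=11 members, R=3 reactions → 2N=14, M+R=14
member 0 (0-1): L=3.2392, (cx,cy)=(0.2732,0.9620)
member 1 (0-2): L=1.6880, (cx,cy)=(1.0000,0.0000)
member 2 (1-2): L=3.2178, (cx,cy)=(0.2495,-0.9684)
member 3 (1-3): L=1.6800, (cx,cy)=(0.9643,-0.2649)
member 4 (2-3): L=2.7932, (cx,cy)=(0.2925,0.9563)
member 5 (2-4): L=1.7310, (cx,cy)=(1.0000,0.0000)
member 6 (3-4): L=2.8231, (cx,cy)=(0.3238,-0.9461)
member 7 (3-5): L=1.7278, (cx,cy)=(0.9967,0.0816)
member 8 (4-5): L=2.9258, (cx,cy)=(0.2762,0.9611)
member 9 (4-6): L=1.5810, (cx,cy)=(1.0000,0.0000)
member 10 (5-6): L=2.9163, (cx,cy)=(0.2651,-0.9642)
solve A·x = −loads:
  F[0-1] = -2455.7470 N (compression)
  F[0-2] = +2783.0499 N (tension)
  F[1-2] = +1023.9614 N (tension)
  F[1-3] = -948.3938 N (compression)
  F[2-3] = -1036.9145 N (compression)
  F[2-4] = +3341.8765 N (tension)
  F[3-4] = +658.6536 N (tension)
  F[3-5] = -1435.8534 N (compression)
  F[4-5] = +2707.9234 N (tension)
  F[4-6] = +683.2294 N (tension)
  F[5-6] = -2577.6324 N (compression)
  Rx@0 = -2112.1100 N
  Ry@0 = +2362.3151 N
  Ry@6 = +2485.4349 N

3341.877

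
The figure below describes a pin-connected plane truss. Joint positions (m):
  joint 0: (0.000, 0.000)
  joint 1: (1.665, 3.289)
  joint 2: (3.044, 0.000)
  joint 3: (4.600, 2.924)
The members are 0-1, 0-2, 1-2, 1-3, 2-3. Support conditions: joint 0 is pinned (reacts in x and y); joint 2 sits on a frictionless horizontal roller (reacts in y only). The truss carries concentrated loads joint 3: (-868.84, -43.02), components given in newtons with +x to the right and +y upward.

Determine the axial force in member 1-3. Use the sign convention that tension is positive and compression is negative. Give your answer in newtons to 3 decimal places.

-799.550

N=4 nodes, M=5 members, R=3 reactions → 2N=8, M+R=8
member 0 (0-1): L=3.6864, (cx,cy)=(0.4517,0.8922)
member 1 (0-2): L=3.0440, (cx,cy)=(1.0000,0.0000)
member 2 (1-2): L=3.5664, (cx,cy)=(0.3867,-0.9222)
member 3 (1-3): L=2.9576, (cx,cy)=(0.9924,-0.1234)
member 4 (2-3): L=3.3122, (cx,cy)=(0.4698,0.8828)
solve A·x = −loads:
  F[0-1] = -910.7888 N (compression)
  F[0-2] = -457.4760 N (compression)
  F[1-2] = +988.1275 N (tension)
  F[1-3] = -799.5504 N (compression)
  F[2-3] = -160.5063 N (compression)
  Rx@0 = +868.8400 N
  Ry@0 = +812.5982 N
  Ry@2 = -769.5782 N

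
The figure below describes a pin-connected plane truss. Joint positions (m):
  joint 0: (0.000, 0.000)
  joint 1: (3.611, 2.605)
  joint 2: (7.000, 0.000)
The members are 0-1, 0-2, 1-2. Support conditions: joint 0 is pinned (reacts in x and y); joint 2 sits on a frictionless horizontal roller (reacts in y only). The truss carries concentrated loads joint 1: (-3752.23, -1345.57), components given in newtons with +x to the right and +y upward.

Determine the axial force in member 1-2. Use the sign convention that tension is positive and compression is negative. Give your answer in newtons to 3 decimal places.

N=3 nodes, M=3 members, R=3 reactions → 2N=6, M+R=6
member 0 (0-1): L=4.4526, (cx,cy)=(0.8110,0.5851)
member 1 (0-2): L=7.0000, (cx,cy)=(1.0000,0.0000)
member 2 (1-2): L=4.2745, (cx,cy)=(0.7928,-0.6094)
solve A·x = −loads:
  F[0-1] = -3500.2020 N (compression)
  F[0-2] = -913.5907 N (compression)
  F[1-2] = +1152.2996 N (tension)
  Rx@0 = +3752.2300 N
  Ry@0 = +2047.8137 N
  Ry@2 = -702.2437 N

1152.300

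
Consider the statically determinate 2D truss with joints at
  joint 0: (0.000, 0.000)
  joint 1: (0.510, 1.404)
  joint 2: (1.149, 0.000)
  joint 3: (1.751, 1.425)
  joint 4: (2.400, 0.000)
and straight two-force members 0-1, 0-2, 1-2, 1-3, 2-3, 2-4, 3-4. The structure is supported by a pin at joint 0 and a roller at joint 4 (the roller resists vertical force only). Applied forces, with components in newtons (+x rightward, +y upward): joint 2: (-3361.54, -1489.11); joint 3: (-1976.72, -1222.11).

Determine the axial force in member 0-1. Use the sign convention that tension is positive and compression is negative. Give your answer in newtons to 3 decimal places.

N=5 nodes, M=7 members, R=3 reactions → 2N=10, M+R=10
member 0 (0-1): L=1.4938, (cx,cy)=(0.3414,0.9399)
member 1 (0-2): L=1.1490, (cx,cy)=(1.0000,0.0000)
member 2 (1-2): L=1.5426, (cx,cy)=(0.4142,-0.9102)
member 3 (1-3): L=1.2412, (cx,cy)=(0.9999,0.0169)
member 4 (2-3): L=1.5469, (cx,cy)=(0.3892,0.9212)
member 5 (2-4): L=1.2510, (cx,cy)=(1.0000,0.0000)
member 6 (3-4): L=1.5658, (cx,cy)=(0.4145,-0.9101)
solve A·x = −loads:
  F[0-1] = -2426.1402 N (compression)
  F[0-2] = -4509.9259 N (compression)
  F[1-2] = +2470.9950 N (tension)
  F[1-3] = -1852.1903 N (compression)
  F[2-3] = -824.9347 N (compression)
  F[2-4] = +196.2326 N (tension)
  F[3-4] = -473.4468 N (compression)
  Rx@0 = +5338.2600 N
  Ry@0 = +2280.3550 N
  Ry@4 = +430.8650 N

-2426.140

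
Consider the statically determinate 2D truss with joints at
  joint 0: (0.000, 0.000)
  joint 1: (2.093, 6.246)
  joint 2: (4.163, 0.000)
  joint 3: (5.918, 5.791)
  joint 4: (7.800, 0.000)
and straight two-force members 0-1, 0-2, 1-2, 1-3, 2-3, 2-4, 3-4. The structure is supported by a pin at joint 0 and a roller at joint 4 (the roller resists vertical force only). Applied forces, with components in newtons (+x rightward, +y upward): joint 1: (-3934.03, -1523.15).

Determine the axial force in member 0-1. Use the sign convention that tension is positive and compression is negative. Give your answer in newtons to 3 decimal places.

N=5 nodes, M=7 members, R=3 reactions → 2N=10, M+R=10
member 0 (0-1): L=6.5873, (cx,cy)=(0.3177,0.9482)
member 1 (0-2): L=4.1630, (cx,cy)=(1.0000,0.0000)
member 2 (1-2): L=6.5801, (cx,cy)=(0.3146,-0.9492)
member 3 (1-3): L=3.8520, (cx,cy)=(0.9930,-0.1181)
member 4 (2-3): L=6.0511, (cx,cy)=(0.2900,0.9570)
member 5 (2-4): L=3.6370, (cx,cy)=(1.0000,0.0000)
member 6 (3-4): L=6.0891, (cx,cy)=(0.3091,-0.9510)
solve A·x = −loads:
  F[0-1] = -4497.7569 N (compression)
  F[0-2] = -2504.9566 N (compression)
  F[1-2] = +2679.9107 N (tension)
  F[1-3] = +1673.6110 N (tension)
  F[2-3] = -2658.1008 N (compression)
  F[2-4] = -890.9644 N (compression)
  F[3-4] = +2882.6810 N (tension)
  Rx@0 = +3934.0300 N
  Ry@0 = +4264.6883 N
  Ry@4 = -2741.5383 N

-4497.757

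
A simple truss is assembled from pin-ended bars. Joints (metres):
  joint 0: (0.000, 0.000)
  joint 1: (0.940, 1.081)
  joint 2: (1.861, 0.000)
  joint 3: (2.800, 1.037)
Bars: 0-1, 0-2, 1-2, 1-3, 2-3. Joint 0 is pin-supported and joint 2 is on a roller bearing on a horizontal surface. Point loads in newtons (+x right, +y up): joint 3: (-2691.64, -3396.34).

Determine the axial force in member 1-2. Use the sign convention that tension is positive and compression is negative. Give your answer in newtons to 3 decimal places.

N=4 nodes, M=5 members, R=3 reactions → 2N=8, M+R=8
member 0 (0-1): L=1.4325, (cx,cy)=(0.6562,0.7546)
member 1 (0-2): L=1.8610, (cx,cy)=(1.0000,0.0000)
member 2 (1-2): L=1.4201, (cx,cy)=(0.6485,-0.7612)
member 3 (1-3): L=1.8605, (cx,cy)=(0.9997,-0.0236)
member 4 (2-3): L=1.3990, (cx,cy)=(0.6712,0.7413)
solve A·x = −loads:
  F[0-1] = +283.3630 N (tension)
  F[0-2] = -2877.5768 N (compression)
  F[1-2] = -292.5866 N (compression)
  F[1-3] = +375.7922 N (tension)
  F[2-3] = -4569.8284 N (compression)
  Rx@0 = +2691.6400 N
  Ry@0 = -213.8273 N
  Ry@2 = +3610.1673 N

-292.587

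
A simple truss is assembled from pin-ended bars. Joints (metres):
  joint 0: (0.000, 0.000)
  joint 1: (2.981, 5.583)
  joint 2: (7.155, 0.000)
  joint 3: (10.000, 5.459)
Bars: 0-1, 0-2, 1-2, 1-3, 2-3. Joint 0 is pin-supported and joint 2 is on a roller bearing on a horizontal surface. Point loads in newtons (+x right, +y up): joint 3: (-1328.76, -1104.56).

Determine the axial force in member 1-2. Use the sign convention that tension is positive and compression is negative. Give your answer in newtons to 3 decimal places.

N=4 nodes, M=5 members, R=3 reactions → 2N=8, M+R=8
member 0 (0-1): L=6.3290, (cx,cy)=(0.4710,0.8821)
member 1 (0-2): L=7.1550, (cx,cy)=(1.0000,0.0000)
member 2 (1-2): L=6.9708, (cx,cy)=(0.5988,-0.8009)
member 3 (1-3): L=7.0201, (cx,cy)=(0.9998,-0.0177)
member 4 (2-3): L=6.1559, (cx,cy)=(0.4622,0.8868)
solve A·x = −loads:
  F[0-1] = -651.3725 N (compression)
  F[0-2] = -1021.9594 N (compression)
  F[1-2] = +733.8868 N (tension)
  F[1-3] = -746.3559 N (compression)
  F[2-3] = -1260.4286 N (compression)
  Rx@0 = +1328.7600 N
  Ry@0 = +574.5951 N
  Ry@2 = +529.9649 N

733.887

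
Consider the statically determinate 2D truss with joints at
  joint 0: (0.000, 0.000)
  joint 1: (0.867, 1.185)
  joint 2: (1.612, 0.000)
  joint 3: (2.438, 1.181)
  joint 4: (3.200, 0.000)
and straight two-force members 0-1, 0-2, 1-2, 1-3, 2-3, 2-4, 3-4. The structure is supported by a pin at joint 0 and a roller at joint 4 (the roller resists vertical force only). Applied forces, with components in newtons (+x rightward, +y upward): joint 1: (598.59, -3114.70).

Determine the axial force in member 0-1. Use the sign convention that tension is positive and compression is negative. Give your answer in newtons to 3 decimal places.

-2539.044

N=5 nodes, M=7 members, R=3 reactions → 2N=10, M+R=10
member 0 (0-1): L=1.4683, (cx,cy)=(0.5905,0.8071)
member 1 (0-2): L=1.6120, (cx,cy)=(1.0000,0.0000)
member 2 (1-2): L=1.3997, (cx,cy)=(0.5322,-0.8466)
member 3 (1-3): L=1.5710, (cx,cy)=(1.0000,-0.0025)
member 4 (2-3): L=1.4412, (cx,cy)=(0.5731,0.8195)
member 5 (2-4): L=1.5880, (cx,cy)=(1.0000,0.0000)
member 6 (3-4): L=1.4055, (cx,cy)=(0.5422,-0.8403)
solve A·x = −loads:
  F[0-1] = -2539.0438 N (compression)
  F[0-2] = +2097.8383 N (tension)
  F[1-2] = -1254.3405 N (compression)
  F[1-3] = -1430.2269 N (compression)
  F[2-3] = +1295.8690 N (tension)
  F[2-4] = +687.5127 N (tension)
  F[3-4] = -1268.1009 N (compression)
  Rx@0 = -598.5900 N
  Ry@0 = +2049.1456 N
  Ry@4 = +1065.5544 N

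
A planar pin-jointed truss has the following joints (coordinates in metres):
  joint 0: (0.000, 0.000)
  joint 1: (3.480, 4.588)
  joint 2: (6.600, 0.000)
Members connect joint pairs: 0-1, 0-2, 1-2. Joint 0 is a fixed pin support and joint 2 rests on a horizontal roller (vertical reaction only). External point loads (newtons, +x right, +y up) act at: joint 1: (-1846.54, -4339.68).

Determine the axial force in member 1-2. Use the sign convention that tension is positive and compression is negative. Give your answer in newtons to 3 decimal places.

N=3 nodes, M=3 members, R=3 reactions → 2N=6, M+R=6
member 0 (0-1): L=5.7585, (cx,cy)=(0.6043,0.7967)
member 1 (0-2): L=6.6000, (cx,cy)=(1.0000,0.0000)
member 2 (1-2): L=5.5483, (cx,cy)=(0.5623,-0.8269)
solve A·x = −loads:
  F[0-1] = -4185.9591 N (compression)
  F[0-2] = +683.1425 N (tension)
  F[1-2] = -1214.8433 N (compression)
  Rx@0 = +1846.5400 N
  Ry@0 = +3335.1102 N
  Ry@2 = +1004.5698 N

-1214.843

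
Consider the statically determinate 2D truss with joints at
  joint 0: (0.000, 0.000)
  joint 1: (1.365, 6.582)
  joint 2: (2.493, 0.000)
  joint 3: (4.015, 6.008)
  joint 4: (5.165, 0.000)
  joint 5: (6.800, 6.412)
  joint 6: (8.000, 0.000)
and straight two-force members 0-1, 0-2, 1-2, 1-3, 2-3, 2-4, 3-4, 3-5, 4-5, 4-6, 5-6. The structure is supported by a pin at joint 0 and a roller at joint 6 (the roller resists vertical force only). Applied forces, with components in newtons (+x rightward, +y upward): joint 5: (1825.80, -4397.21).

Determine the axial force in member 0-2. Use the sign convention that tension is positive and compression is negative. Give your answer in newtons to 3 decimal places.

N=7 nodes, M=11 members, R=3 reactions → 2N=14, M+R=14
member 0 (0-1): L=6.7220, (cx,cy)=(0.2031,0.9792)
member 1 (0-2): L=2.4930, (cx,cy)=(1.0000,0.0000)
member 2 (1-2): L=6.6780, (cx,cy)=(0.1689,-0.9856)
member 3 (1-3): L=2.7115, (cx,cy)=(0.9773,-0.2117)
member 4 (2-3): L=6.1978, (cx,cy)=(0.2456,0.9694)
member 5 (2-4): L=2.6720, (cx,cy)=(1.0000,0.0000)
member 6 (3-4): L=6.1171, (cx,cy)=(0.1880,-0.9822)
member 7 (3-5): L=2.8142, (cx,cy)=(0.9896,0.1436)
member 8 (4-5): L=6.6172, (cx,cy)=(0.2471,0.9690)
member 9 (4-6): L=2.8350, (cx,cy)=(1.0000,0.0000)
member 10 (5-6): L=6.5233, (cx,cy)=(0.1840,-0.9829)
solve A·x = −loads:
  F[0-1] = +820.9001 N (tension)
  F[0-2] = +1659.1055 N (tension)
  F[1-2] = -885.0005 N (compression)
  F[1-3] = +323.5156 N (tension)
  F[2-3] = +899.8381 N (tension)
  F[2-4] = +1288.6419 N (tension)
  F[3-4] = -719.0867 N (compression)
  F[3-5] = +679.3826 N (tension)
  F[4-5] = +728.8641 N (tension)
  F[4-6] = +973.3638 N (tension)
  F[5-6] = -5291.3054 N (compression)
  Rx@0 = -1825.8000 N
  Ry@0 = -803.7972 N
  Ry@6 = +5201.0072 N

1659.106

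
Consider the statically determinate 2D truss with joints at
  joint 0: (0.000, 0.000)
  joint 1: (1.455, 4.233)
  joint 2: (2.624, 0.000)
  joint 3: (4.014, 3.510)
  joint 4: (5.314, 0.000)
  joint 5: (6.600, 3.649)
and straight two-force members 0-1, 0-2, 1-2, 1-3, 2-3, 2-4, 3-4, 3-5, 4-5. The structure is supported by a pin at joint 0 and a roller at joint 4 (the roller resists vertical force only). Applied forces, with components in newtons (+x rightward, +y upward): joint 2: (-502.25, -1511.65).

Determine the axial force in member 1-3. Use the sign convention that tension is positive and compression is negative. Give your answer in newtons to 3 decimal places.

N=6 nodes, M=9 members, R=3 reactions → 2N=12, M+R=12
member 0 (0-1): L=4.4761, (cx,cy)=(0.3251,0.9457)
member 1 (0-2): L=2.6240, (cx,cy)=(1.0000,0.0000)
member 2 (1-2): L=4.3915, (cx,cy)=(0.2662,-0.9639)
member 3 (1-3): L=2.6592, (cx,cy)=(0.9623,-0.2719)
member 4 (2-3): L=3.7752, (cx,cy)=(0.3682,0.9297)
member 5 (2-4): L=2.6900, (cx,cy)=(1.0000,0.0000)
member 6 (3-4): L=3.7430, (cx,cy)=(0.3473,-0.9377)
member 7 (3-5): L=2.5897, (cx,cy)=(0.9986,0.0537)
member 8 (4-5): L=3.8690, (cx,cy)=(0.3324,0.9431)
solve A·x = −loads:
  F[0-1] = -809.1551 N (compression)
  F[0-2] = -239.2252 N (compression)
  F[1-2] = +944.6579 N (tension)
  F[1-3] = -534.6321 N (compression)
  F[2-3] = +646.4933 N (tension)
  F[2-4] = +276.4584 N (tension)
  F[3-4] = -795.9889 N (compression)
  F[3-5] = -0.0000 N (tension)
  F[4-5] = +0.0000 N (tension)
  Rx@0 = +502.2500 N
  Ry@0 = +765.2124 N
  Ry@4 = +746.4376 N

-534.632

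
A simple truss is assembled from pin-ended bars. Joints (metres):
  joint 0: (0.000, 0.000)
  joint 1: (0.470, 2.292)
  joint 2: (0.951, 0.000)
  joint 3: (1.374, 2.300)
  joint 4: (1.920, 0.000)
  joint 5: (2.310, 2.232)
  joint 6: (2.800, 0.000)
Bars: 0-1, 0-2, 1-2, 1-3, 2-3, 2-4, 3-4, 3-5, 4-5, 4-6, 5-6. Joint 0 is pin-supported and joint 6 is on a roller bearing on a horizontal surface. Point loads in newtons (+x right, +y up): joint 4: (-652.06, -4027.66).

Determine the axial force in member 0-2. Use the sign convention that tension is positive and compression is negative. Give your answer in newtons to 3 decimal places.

N=7 nodes, M=11 members, R=3 reactions → 2N=14, M+R=14
member 0 (0-1): L=2.3397, (cx,cy)=(0.2009,0.9796)
member 1 (0-2): L=0.9510, (cx,cy)=(1.0000,0.0000)
member 2 (1-2): L=2.3419, (cx,cy)=(0.2054,-0.9787)
member 3 (1-3): L=0.9040, (cx,cy)=(1.0000,0.0088)
member 4 (2-3): L=2.3386, (cx,cy)=(0.1809,0.9835)
member 5 (2-4): L=0.9690, (cx,cy)=(1.0000,0.0000)
member 6 (3-4): L=2.3639, (cx,cy)=(0.2310,-0.9730)
member 7 (3-5): L=0.9385, (cx,cy)=(0.9974,-0.0725)
member 8 (4-5): L=2.2658, (cx,cy)=(0.1721,0.9851)
member 9 (4-6): L=0.8800, (cx,cy)=(1.0000,0.0000)
member 10 (5-6): L=2.2852, (cx,cy)=(0.2144,-0.9767)
solve A·x = −loads:
  F[0-1] = -1292.1762 N (compression)
  F[0-2] = -392.4863 N (compression)
  F[1-2] = +1288.6698 N (tension)
  F[1-3] = -524.2694 N (compression)
  F[2-3] = -1282.3486 N (compression)
  F[2-4] = +104.1394 N (tension)
  F[3-4] = +1381.3018 N (tension)
  F[3-5] = -1078.0757 N (compression)
  F[4-5] = +2724.3682 N (tension)
  F[4-6] = +606.3144 N (tension)
  F[5-6] = -2827.5942 N (compression)
  Rx@0 = +652.0600 N
  Ry@0 = +1265.8360 N
  Ry@6 = +2761.8240 N

-392.486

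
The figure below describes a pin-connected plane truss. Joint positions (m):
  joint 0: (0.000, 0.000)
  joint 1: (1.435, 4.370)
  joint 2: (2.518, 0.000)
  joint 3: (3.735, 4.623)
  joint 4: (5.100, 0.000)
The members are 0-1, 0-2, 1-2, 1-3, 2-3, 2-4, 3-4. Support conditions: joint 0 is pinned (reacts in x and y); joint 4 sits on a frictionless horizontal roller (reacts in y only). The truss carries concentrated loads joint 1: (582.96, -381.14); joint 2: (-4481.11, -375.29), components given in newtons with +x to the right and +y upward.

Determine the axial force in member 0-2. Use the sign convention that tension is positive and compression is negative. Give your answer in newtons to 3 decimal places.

N=5 nodes, M=7 members, R=3 reactions → 2N=10, M+R=10
member 0 (0-1): L=4.5996, (cx,cy)=(0.3120,0.9501)
member 1 (0-2): L=2.5180, (cx,cy)=(1.0000,0.0000)
member 2 (1-2): L=4.5022, (cx,cy)=(0.2405,-0.9706)
member 3 (1-3): L=2.3139, (cx,cy)=(0.9940,0.1093)
member 4 (2-3): L=4.7805, (cx,cy)=(0.2546,0.9671)
member 5 (2-4): L=2.5820, (cx,cy)=(1.0000,0.0000)
member 6 (3-4): L=4.8203, (cx,cy)=(0.2832,-0.9591)
solve A·x = −loads:
  F[0-1] = +37.4905 N (tension)
  F[0-2] = -3909.8465 N (compression)
  F[1-2] = -480.9944 N (compression)
  F[1-3] = -458.3086 N (compression)
  F[2-3] = +870.8531 N (tension)
  F[2-4] = +233.8627 N (tension)
  F[3-4] = -825.8534 N (compression)
  Rx@0 = +3898.1500 N
  Ry@0 = -35.6193 N
  Ry@4 = +792.0493 N

-3909.846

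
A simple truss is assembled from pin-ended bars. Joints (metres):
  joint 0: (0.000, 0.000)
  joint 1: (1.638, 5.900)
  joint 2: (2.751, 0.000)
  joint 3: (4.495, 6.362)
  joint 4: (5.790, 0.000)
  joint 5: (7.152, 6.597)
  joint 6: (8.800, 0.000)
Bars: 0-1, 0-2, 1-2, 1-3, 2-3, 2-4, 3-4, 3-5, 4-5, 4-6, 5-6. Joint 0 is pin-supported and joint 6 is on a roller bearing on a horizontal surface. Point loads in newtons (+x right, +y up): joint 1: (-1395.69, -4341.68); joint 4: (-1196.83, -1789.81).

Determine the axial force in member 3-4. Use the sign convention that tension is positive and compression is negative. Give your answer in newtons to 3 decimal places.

710.923

N=7 nodes, M=11 members, R=3 reactions → 2N=14, M+R=14
member 0 (0-1): L=6.1232, (cx,cy)=(0.2675,0.9636)
member 1 (0-2): L=2.7510, (cx,cy)=(1.0000,0.0000)
member 2 (1-2): L=6.0041, (cx,cy)=(0.1854,-0.9827)
member 3 (1-3): L=2.8941, (cx,cy)=(0.9872,0.1596)
member 4 (2-3): L=6.5967, (cx,cy)=(0.2644,0.9644)
member 5 (2-4): L=3.0390, (cx,cy)=(1.0000,0.0000)
member 6 (3-4): L=6.4925, (cx,cy)=(0.1995,-0.9799)
member 7 (3-5): L=2.6674, (cx,cy)=(0.9961,0.0881)
member 8 (4-5): L=6.7361, (cx,cy)=(0.2022,0.9793)
member 9 (4-6): L=3.0100, (cx,cy)=(1.0000,0.0000)
member 10 (5-6): L=6.7997, (cx,cy)=(0.2424,-0.9702)
solve A·x = −loads:
  F[0-1] = -5273.6759 N (compression)
  F[0-2] = -1181.7638 N (compression)
  F[1-2] = +728.1551 N (tension)
  F[1-3] = -151.9968 N (compression)
  F[2-3] = -741.9325 N (compression)
  F[2-4] = -850.6346 N (compression)
  F[3-4] = +710.9229 N (tension)
  F[3-5] = -489.9026 N (compression)
  F[4-5] = +1116.2277 N (tension)
  F[4-6] = +262.3039 N (tension)
  F[5-6] = -1082.2788 N (compression)
  Rx@0 = +2592.5200 N
  Ry@0 = +5081.4786 N
  Ry@6 = +1050.0114 N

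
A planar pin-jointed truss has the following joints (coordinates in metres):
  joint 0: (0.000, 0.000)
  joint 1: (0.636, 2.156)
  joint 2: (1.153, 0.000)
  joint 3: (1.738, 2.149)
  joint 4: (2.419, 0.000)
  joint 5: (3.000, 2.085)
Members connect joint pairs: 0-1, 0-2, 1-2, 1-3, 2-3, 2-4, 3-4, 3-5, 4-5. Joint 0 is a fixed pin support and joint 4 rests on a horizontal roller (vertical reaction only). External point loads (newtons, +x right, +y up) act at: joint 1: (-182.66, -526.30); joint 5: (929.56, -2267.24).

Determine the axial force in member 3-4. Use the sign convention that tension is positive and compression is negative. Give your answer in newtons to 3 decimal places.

N=6 nodes, M=9 members, R=3 reactions → 2N=12, M+R=12
member 0 (0-1): L=2.2479, (cx,cy)=(0.2829,0.9591)
member 1 (0-2): L=1.1530, (cx,cy)=(1.0000,0.0000)
member 2 (1-2): L=2.2171, (cx,cy)=(0.2332,-0.9724)
member 3 (1-3): L=1.1020, (cx,cy)=(1.0000,-0.0064)
member 4 (2-3): L=2.2272, (cx,cy)=(0.2627,0.9649)
member 5 (2-4): L=1.2660, (cx,cy)=(1.0000,0.0000)
member 6 (3-4): L=2.2543, (cx,cy)=(0.3021,-0.9533)
member 7 (3-5): L=1.2636, (cx,cy)=(0.9987,-0.0506)
member 8 (4-5): L=2.1644, (cx,cy)=(0.2684,0.9633)
solve A·x = −loads:
  F[0-1] = +828.9060 N (tension)
  F[0-2] = +512.3719 N (tension)
  F[1-2] = -1363.5966 N (compression)
  F[1-3] = +735.1737 N (tension)
  F[2-3] = +1374.2583 N (tension)
  F[2-4] = -166.5635 N (compression)
  F[3-4] = -1467.9970 N (compression)
  F[3-5] = +1541.5642 N (tension)
  F[4-5] = -2272.5679 N (compression)
  Rx@0 = -746.9000 N
  Ry@0 = -795.0356 N
  Ry@4 = +3588.5756 N

-1467.997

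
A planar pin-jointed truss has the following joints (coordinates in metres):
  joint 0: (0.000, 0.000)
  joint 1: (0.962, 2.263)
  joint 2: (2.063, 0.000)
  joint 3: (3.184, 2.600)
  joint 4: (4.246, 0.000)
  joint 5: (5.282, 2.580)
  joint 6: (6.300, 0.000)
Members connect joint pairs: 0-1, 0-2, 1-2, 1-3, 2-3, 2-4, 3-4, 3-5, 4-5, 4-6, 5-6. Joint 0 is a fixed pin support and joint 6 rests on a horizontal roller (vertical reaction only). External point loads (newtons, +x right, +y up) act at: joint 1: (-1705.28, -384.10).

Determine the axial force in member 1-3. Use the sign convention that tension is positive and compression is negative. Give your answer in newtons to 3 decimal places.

N=7 nodes, M=11 members, R=3 reactions → 2N=14, M+R=14
member 0 (0-1): L=2.4590, (cx,cy)=(0.3912,0.9203)
member 1 (0-2): L=2.0630, (cx,cy)=(1.0000,0.0000)
member 2 (1-2): L=2.5166, (cx,cy)=(0.4375,-0.8992)
member 3 (1-3): L=2.2474, (cx,cy)=(0.9887,0.1500)
member 4 (2-3): L=2.8314, (cx,cy)=(0.3959,0.9183)
member 5 (2-4): L=2.1830, (cx,cy)=(1.0000,0.0000)
member 6 (3-4): L=2.8085, (cx,cy)=(0.3781,-0.9258)
member 7 (3-5): L=2.0981, (cx,cy)=(1.0000,-0.0095)
member 8 (4-5): L=2.7802, (cx,cy)=(0.3726,0.9280)
member 9 (4-6): L=2.0540, (cx,cy)=(1.0000,0.0000)
member 10 (5-6): L=2.7736, (cx,cy)=(0.3670,-0.9302)
solve A·x = −loads:
  F[0-1] = -1019.2307 N (compression)
  F[0-2] = -1306.5385 N (compression)
  F[1-2] = +778.8650 N (tension)
  F[1-3] = +976.8360 N (tension)
  F[2-3] = -762.6972 N (compression)
  F[2-4] = -663.8230 N (compression)
  F[3-4] = +593.7971 N (tension)
  F[3-5] = +439.3083 N (tension)
  F[4-5] = -592.3710 N (compression)
  F[4-6] = -218.5527 N (compression)
  F[5-6] = +595.4545 N (tension)
  Rx@0 = +1705.2800 N
  Ry@0 = +937.9959 N
  Ry@6 = -553.8959 N

976.836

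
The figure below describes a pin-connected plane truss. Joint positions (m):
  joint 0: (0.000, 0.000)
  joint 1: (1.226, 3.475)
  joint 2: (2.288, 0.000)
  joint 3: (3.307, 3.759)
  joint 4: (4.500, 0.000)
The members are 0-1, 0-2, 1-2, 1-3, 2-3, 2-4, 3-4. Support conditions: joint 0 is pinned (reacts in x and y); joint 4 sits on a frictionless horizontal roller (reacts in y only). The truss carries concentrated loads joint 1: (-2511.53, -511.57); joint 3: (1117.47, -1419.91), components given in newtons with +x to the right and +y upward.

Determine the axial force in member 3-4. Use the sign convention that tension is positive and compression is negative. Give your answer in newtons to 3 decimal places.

N=5 nodes, M=7 members, R=3 reactions → 2N=10, M+R=10
member 0 (0-1): L=3.6849, (cx,cy)=(0.3327,0.9430)
member 1 (0-2): L=2.2880, (cx,cy)=(1.0000,0.0000)
member 2 (1-2): L=3.6337, (cx,cy)=(0.2923,-0.9563)
member 3 (1-3): L=2.1003, (cx,cy)=(0.9908,0.1352)
member 4 (2-3): L=3.8947, (cx,cy)=(0.2616,0.9652)
member 5 (2-4): L=2.2120, (cx,cy)=(1.0000,0.0000)
member 6 (3-4): L=3.9438, (cx,cy)=(0.3025,-0.9531)
solve A·x = −loads:
  F[0-1] = -1860.6281 N (compression)
  F[0-2] = -775.0168 N (compression)
  F[1-2] = +1507.0237 N (tension)
  F[1-3] = +1465.4924 N (tension)
  F[2-3] = -1493.2379 N (compression)
  F[2-4] = +56.1275 N (tension)
  F[3-4] = -185.5441 N (compression)
  Rx@0 = +1394.0600 N
  Ry@0 = +1754.6289 N
  Ry@4 = +176.8511 N

-185.544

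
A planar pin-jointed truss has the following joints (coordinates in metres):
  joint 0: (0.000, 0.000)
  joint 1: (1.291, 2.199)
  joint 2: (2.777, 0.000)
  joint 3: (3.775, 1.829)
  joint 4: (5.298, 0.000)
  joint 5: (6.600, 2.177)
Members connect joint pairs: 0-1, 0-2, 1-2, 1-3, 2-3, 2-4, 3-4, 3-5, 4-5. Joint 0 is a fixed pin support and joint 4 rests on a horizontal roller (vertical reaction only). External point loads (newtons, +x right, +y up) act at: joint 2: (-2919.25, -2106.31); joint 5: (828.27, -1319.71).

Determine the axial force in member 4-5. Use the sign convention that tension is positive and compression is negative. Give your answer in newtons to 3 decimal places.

N=6 nodes, M=9 members, R=3 reactions → 2N=12, M+R=12
member 0 (0-1): L=2.5500, (cx,cy)=(0.5063,0.8624)
member 1 (0-2): L=2.7770, (cx,cy)=(1.0000,0.0000)
member 2 (1-2): L=2.6540, (cx,cy)=(0.5599,-0.8286)
member 3 (1-3): L=2.5114, (cx,cy)=(0.9891,-0.1473)
member 4 (2-3): L=2.0836, (cx,cy)=(0.4790,0.8778)
member 5 (2-4): L=2.5210, (cx,cy)=(1.0000,0.0000)
member 6 (3-4): L=2.3801, (cx,cy)=(0.6399,-0.7685)
member 7 (3-5): L=2.8464, (cx,cy)=(0.9925,0.1223)
member 8 (4-5): L=2.5366, (cx,cy)=(0.5133,0.8582)
solve A·x = −loads:
  F[0-1] = -391.4797 N (compression)
  F[0-2] = -1892.7805 N (compression)
  F[1-2] = +492.6778 N (tension)
  F[1-3] = -479.2830 N (compression)
  F[2-3] = +1934.4452 N (tension)
  F[2-4] = +375.7496 N (tension)
  F[3-4] = -2021.7045 N (compression)
  F[3-5] = +1759.3983 N (tension)
  F[4-5] = -1788.3672 N (compression)
  Rx@0 = +2090.9800 N
  Ry@0 = +337.5993 N
  Ry@4 = +3088.4207 N

-1788.367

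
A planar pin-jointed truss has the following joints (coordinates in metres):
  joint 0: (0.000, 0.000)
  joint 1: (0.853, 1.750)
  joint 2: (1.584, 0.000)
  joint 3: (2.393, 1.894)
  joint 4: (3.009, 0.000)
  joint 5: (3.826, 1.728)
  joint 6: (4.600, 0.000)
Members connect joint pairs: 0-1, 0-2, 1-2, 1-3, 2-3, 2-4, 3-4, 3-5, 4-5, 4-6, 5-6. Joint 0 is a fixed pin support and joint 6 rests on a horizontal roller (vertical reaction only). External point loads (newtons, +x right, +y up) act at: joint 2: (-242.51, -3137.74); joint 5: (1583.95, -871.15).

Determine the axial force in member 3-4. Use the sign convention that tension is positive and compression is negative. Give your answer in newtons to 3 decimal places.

N=7 nodes, M=11 members, R=3 reactions → 2N=14, M+R=14
member 0 (0-1): L=1.9468, (cx,cy)=(0.4382,0.8989)
member 1 (0-2): L=1.5840, (cx,cy)=(1.0000,0.0000)
member 2 (1-2): L=1.8965, (cx,cy)=(0.3854,-0.9227)
member 3 (1-3): L=1.5467, (cx,cy)=(0.9957,0.0931)
member 4 (2-3): L=2.0595, (cx,cy)=(0.3928,0.9196)
member 5 (2-4): L=1.4250, (cx,cy)=(1.0000,0.0000)
member 6 (3-4): L=1.9917, (cx,cy)=(0.3093,-0.9510)
member 7 (3-5): L=1.4426, (cx,cy)=(0.9934,-0.1151)
member 8 (4-5): L=1.9114, (cx,cy)=(0.4274,0.9040)
member 9 (4-6): L=1.5910, (cx,cy)=(1.0000,0.0000)
member 10 (5-6): L=1.8934, (cx,cy)=(0.4088,-0.9126)
solve A·x = −loads:
  F[0-1] = -1789.7755 N (compression)
  F[0-2] = +2125.6308 N (tension)
  F[1-2] = +1601.5293 N (tension)
  F[1-3] = -1407.5961 N (compression)
  F[2-3] = +1805.0420 N (tension)
  F[2-4] = +2276.4019 N (tension)
  F[3-4] = -1583.0308 N (compression)
  F[3-5] = -204.1920 N (compression)
  F[4-5] = +1665.1920 N (tension)
  F[4-6] = +1075.0259 N (tension)
  F[5-6] = -2629.8209 N (compression)
  Rx@0 = -1341.4400 N
  Ry@0 = +1608.8322 N
  Ry@6 = +2400.0578 N

-1583.031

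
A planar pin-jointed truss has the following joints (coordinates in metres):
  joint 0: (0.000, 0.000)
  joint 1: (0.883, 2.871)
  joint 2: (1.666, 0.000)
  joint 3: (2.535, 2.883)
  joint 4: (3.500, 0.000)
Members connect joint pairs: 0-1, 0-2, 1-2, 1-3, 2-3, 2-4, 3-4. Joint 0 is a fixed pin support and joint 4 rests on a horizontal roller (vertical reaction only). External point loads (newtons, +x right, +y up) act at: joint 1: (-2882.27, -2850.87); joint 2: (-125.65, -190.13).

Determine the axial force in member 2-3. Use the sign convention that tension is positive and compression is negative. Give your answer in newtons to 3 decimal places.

-1631.153

N=5 nodes, M=7 members, R=3 reactions → 2N=10, M+R=10
member 0 (0-1): L=3.0037, (cx,cy)=(0.2940,0.9558)
member 1 (0-2): L=1.6660, (cx,cy)=(1.0000,0.0000)
member 2 (1-2): L=2.9759, (cx,cy)=(0.2631,-0.9648)
member 3 (1-3): L=1.6520, (cx,cy)=(1.0000,0.0073)
member 4 (2-3): L=3.0111, (cx,cy)=(0.2886,0.9575)
member 5 (2-4): L=1.8340, (cx,cy)=(1.0000,0.0000)
member 6 (3-4): L=3.0402, (cx,cy)=(0.3174,-0.9483)
solve A·x = −loads:
  F[0-1] = -4807.9903 N (compression)
  F[0-2] = -1594.5205 N (compression)
  F[1-2] = +1815.8625 N (tension)
  F[1-3] = +991.1116 N (tension)
  F[2-3] = -1631.1528 N (compression)
  F[2-4] = -520.3399 N (compression)
  F[3-4] = +1639.3221 N (tension)
  Rx@0 = +3007.9200 N
  Ry@0 = +4595.5493 N
  Ry@4 = -1554.5493 N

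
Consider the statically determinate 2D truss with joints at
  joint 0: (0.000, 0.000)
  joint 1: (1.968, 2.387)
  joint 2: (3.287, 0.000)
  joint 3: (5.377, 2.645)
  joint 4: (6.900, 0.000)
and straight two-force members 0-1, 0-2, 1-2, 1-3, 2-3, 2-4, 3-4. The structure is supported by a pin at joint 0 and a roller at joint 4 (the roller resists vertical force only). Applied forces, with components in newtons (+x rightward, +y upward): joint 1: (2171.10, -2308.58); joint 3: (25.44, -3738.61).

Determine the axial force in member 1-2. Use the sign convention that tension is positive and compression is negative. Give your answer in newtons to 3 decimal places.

-949.004

N=5 nodes, M=7 members, R=3 reactions → 2N=10, M+R=10
member 0 (0-1): L=3.0937, (cx,cy)=(0.6361,0.7716)
member 1 (0-2): L=3.2870, (cx,cy)=(1.0000,0.0000)
member 2 (1-2): L=2.7272, (cx,cy)=(0.4836,-0.8753)
member 3 (1-3): L=3.4187, (cx,cy)=(0.9971,0.0755)
member 4 (2-3): L=3.3711, (cx,cy)=(0.6200,0.7846)
member 5 (2-4): L=3.6130, (cx,cy)=(1.0000,0.0000)
member 6 (3-4): L=3.0521, (cx,cy)=(0.4990,-0.8666)
solve A·x = −loads:
  F[0-1] = -2222.0889 N (compression)
  F[0-2] = +3610.0945 N (tension)
  F[1-2] = -949.0045 N (compression)
  F[1-3] = -3134.6080 N (compression)
  F[2-3] = +1058.6408 N (tension)
  F[2-4] = +2494.7722 N (tension)
  F[3-4] = -4999.6009 N (compression)
  Rx@0 = -2196.5400 N
  Ry@0 = +1714.5094 N
  Ry@4 = +4332.6806 N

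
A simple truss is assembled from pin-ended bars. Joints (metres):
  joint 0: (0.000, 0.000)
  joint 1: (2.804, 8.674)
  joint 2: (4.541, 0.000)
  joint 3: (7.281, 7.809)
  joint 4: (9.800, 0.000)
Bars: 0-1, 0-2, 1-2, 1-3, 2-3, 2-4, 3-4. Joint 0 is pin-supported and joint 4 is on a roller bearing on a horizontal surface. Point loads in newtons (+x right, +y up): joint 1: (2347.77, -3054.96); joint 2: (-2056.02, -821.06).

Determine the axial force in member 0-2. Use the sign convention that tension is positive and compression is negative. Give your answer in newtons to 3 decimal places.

N=5 nodes, M=7 members, R=3 reactions → 2N=10, M+R=10
member 0 (0-1): L=9.1160, (cx,cy)=(0.3076,0.9515)
member 1 (0-2): L=4.5410, (cx,cy)=(1.0000,0.0000)
member 2 (1-2): L=8.8462, (cx,cy)=(0.1964,-0.9805)
member 3 (1-3): L=4.5598, (cx,cy)=(0.9818,-0.1897)
member 4 (2-3): L=8.2758, (cx,cy)=(0.3311,0.9436)
member 5 (2-4): L=5.2590, (cx,cy)=(1.0000,0.0000)
member 6 (3-4): L=8.2052, (cx,cy)=(0.3070,-0.9517)
solve A·x = −loads:
  F[0-1] = -571.1493 N (compression)
  F[0-2] = +467.4312 N (tension)
  F[1-2] = -2147.2059 N (compression)
  F[1-3] = -2140.7074 N (compression)
  F[2-3] = +3101.3840 N (tension)
  F[2-4] = +1075.0059 N (tension)
  F[3-4] = -3501.6569 N (compression)
  Rx@0 = -291.7500 N
  Ry@0 = +543.4590 N
  Ry@4 = +3332.5610 N

467.431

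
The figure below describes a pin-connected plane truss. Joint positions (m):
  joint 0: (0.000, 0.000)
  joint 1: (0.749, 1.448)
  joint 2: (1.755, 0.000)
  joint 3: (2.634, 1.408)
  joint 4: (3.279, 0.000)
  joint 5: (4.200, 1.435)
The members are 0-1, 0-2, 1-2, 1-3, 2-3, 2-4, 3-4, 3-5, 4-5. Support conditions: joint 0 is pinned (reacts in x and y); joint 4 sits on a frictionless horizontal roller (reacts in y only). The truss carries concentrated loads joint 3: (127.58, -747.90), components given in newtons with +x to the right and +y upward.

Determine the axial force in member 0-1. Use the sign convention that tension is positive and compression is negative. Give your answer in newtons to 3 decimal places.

N=6 nodes, M=9 members, R=3 reactions → 2N=12, M+R=12
member 0 (0-1): L=1.6302, (cx,cy)=(0.4594,0.8882)
member 1 (0-2): L=1.7550, (cx,cy)=(1.0000,0.0000)
member 2 (1-2): L=1.7632, (cx,cy)=(0.5706,-0.8213)
member 3 (1-3): L=1.8854, (cx,cy)=(0.9998,-0.0212)
member 4 (2-3): L=1.6599, (cx,cy)=(0.5296,0.8483)
member 5 (2-4): L=1.5240, (cx,cy)=(1.0000,0.0000)
member 6 (3-4): L=1.5487, (cx,cy)=(0.4165,-0.9091)
member 7 (3-5): L=1.5662, (cx,cy)=(0.9999,0.0172)
member 8 (4-5): L=1.7051, (cx,cy)=(0.5401,0.8416)
solve A·x = −loads:
  F[0-1] = -103.9551 N (compression)
  F[0-2] = +175.3411 N (tension)
  F[1-2] = +115.3656 N (tension)
  F[1-3] = -113.6103 N (compression)
  F[2-3] = -111.6912 N (compression)
  F[2-4] = +300.3126 N (tension)
  F[3-4] = -721.0788 N (compression)
  F[3-5] = +0.0000 N (tension)
  F[4-5] = -0.0000 N (compression)
  Rx@0 = -127.5800 N
  Ry@0 = +92.3339 N
  Ry@4 = +655.5661 N

-103.955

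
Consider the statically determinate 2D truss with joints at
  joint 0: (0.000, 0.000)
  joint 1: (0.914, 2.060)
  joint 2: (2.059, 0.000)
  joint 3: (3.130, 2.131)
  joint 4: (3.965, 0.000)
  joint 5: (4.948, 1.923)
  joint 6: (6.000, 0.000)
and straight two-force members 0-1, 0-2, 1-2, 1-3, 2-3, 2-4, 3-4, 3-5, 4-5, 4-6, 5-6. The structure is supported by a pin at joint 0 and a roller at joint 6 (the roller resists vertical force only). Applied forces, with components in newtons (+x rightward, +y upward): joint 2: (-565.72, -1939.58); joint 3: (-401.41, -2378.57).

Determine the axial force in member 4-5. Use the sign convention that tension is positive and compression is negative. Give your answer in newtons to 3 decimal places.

N=7 nodes, M=11 members, R=3 reactions → 2N=14, M+R=14
member 0 (0-1): L=2.2537, (cx,cy)=(0.4056,0.9141)
member 1 (0-2): L=2.0590, (cx,cy)=(1.0000,0.0000)
member 2 (1-2): L=2.3568, (cx,cy)=(0.4858,-0.8741)
member 3 (1-3): L=2.2171, (cx,cy)=(0.9995,0.0320)
member 4 (2-3): L=2.3850, (cx,cy)=(0.4491,0.8935)
member 5 (2-4): L=1.9060, (cx,cy)=(1.0000,0.0000)
member 6 (3-4): L=2.2888, (cx,cy)=(0.3648,-0.9311)
member 7 (3-5): L=1.8299, (cx,cy)=(0.9935,-0.1137)
member 8 (4-5): L=2.1597, (cx,cy)=(0.4552,0.8904)
member 9 (4-6): L=2.0350, (cx,cy)=(1.0000,0.0000)
member 10 (5-6): L=2.1919, (cx,cy)=(0.4799,-0.8773)
solve A·x = −loads:
  F[0-1] = -2794.4298 N (compression)
  F[0-2] = +166.1846 N (tension)
  F[1-2] = +2830.3978 N (tension)
  F[1-3] = -2509.6742 N (compression)
  F[2-3] = -598.0390 N (compression)
  F[2-4] = +2375.5310 N (tension)
  F[3-4] = -1677.7313 N (compression)
  F[3-5] = -1774.9525 N (compression)
  F[4-5] = +1754.3540 N (tension)
  F[4-6] = +964.9364 N (tension)
  F[5-6] = -2010.5417 N (compression)
  Rx@0 = +967.1300 N
  Ry@0 = +2554.2976 N
  Ry@6 = +1763.8524 N

1754.354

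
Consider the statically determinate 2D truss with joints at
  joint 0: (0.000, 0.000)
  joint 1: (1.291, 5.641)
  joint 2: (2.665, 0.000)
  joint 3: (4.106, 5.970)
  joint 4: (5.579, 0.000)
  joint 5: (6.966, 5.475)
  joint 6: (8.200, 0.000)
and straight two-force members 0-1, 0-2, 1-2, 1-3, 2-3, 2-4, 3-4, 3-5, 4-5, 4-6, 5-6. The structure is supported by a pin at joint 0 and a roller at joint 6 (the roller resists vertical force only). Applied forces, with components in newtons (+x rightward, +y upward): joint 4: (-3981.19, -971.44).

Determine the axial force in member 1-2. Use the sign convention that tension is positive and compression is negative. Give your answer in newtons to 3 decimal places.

302.426

N=7 nodes, M=11 members, R=3 reactions → 2N=14, M+R=14
member 0 (0-1): L=5.7868, (cx,cy)=(0.2231,0.9748)
member 1 (0-2): L=2.6650, (cx,cy)=(1.0000,0.0000)
member 2 (1-2): L=5.8059, (cx,cy)=(0.2367,-0.9716)
member 3 (1-3): L=2.8342, (cx,cy)=(0.9932,0.1161)
member 4 (2-3): L=6.1414, (cx,cy)=(0.2346,0.9721)
member 5 (2-4): L=2.9140, (cx,cy)=(1.0000,0.0000)
member 6 (3-4): L=6.1490, (cx,cy)=(0.2395,-0.9709)
member 7 (3-5): L=2.9025, (cx,cy)=(0.9854,-0.1705)
member 8 (4-5): L=5.6480, (cx,cy)=(0.2456,0.9694)
member 9 (4-6): L=2.6210, (cx,cy)=(1.0000,0.0000)
member 10 (5-6): L=5.6123, (cx,cy)=(0.2199,-0.9755)
solve A·x = −loads:
  F[0-1] = -318.5333 N (compression)
  F[0-2] = -3910.1277 N (compression)
  F[1-2] = +302.4261 N (tension)
  F[1-3] = -143.6037 N (compression)
  F[2-3] = -302.2738 N (compression)
  F[2-4] = -3767.6330 N (compression)
  F[3-4] = +373.8524 N (tension)
  F[3-5] = -307.6197 N (compression)
  F[4-5] = +627.6943 N (tension)
  F[4-6] = +148.9668 N (tension)
  F[5-6] = -677.5143 N (compression)
  Rx@0 = +3981.1900 N
  Ry@0 = +310.5054 N
  Ry@6 = +660.9346 N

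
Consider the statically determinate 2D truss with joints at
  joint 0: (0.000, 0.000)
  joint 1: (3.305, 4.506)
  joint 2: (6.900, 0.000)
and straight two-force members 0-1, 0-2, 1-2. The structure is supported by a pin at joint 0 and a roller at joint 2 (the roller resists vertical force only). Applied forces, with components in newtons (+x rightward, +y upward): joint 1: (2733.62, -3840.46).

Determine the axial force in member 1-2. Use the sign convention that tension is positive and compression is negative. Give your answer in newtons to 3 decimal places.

-4636.957

N=3 nodes, M=3 members, R=3 reactions → 2N=6, M+R=6
member 0 (0-1): L=5.5881, (cx,cy)=(0.5914,0.8064)
member 1 (0-2): L=6.9000, (cx,cy)=(1.0000,0.0000)
member 2 (1-2): L=5.7644, (cx,cy)=(0.6237,-0.7817)
solve A·x = −loads:
  F[0-1] = -267.5781 N (compression)
  F[0-2] = +2891.8746 N (tension)
  F[1-2] = -4636.9570 N (compression)
  Rx@0 = -2733.6200 N
  Ry@0 = +215.7626 N
  Ry@2 = +3624.6974 N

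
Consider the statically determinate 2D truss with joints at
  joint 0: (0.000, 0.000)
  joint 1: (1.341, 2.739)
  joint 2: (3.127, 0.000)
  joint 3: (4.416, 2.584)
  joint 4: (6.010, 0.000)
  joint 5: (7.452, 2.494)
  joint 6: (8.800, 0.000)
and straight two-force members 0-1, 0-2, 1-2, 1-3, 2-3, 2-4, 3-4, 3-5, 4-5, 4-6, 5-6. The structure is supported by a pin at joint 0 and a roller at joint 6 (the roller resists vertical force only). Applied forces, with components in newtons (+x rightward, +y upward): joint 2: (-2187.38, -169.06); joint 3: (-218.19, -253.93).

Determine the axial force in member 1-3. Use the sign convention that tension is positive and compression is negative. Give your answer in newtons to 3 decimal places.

N=7 nodes, M=11 members, R=3 reactions → 2N=14, M+R=14
member 0 (0-1): L=3.0497, (cx,cy)=(0.4397,0.8981)
member 1 (0-2): L=3.1270, (cx,cy)=(1.0000,0.0000)
member 2 (1-2): L=3.2698, (cx,cy)=(0.5462,-0.8377)
member 3 (1-3): L=3.0789, (cx,cy)=(0.9987,-0.0503)
member 4 (2-3): L=2.8877, (cx,cy)=(0.4464,0.8948)
member 5 (2-4): L=2.8830, (cx,cy)=(1.0000,0.0000)
member 6 (3-4): L=3.0361, (cx,cy)=(0.5250,-0.8511)
member 7 (3-5): L=3.0373, (cx,cy)=(0.9996,-0.0296)
member 8 (4-5): L=2.8809, (cx,cy)=(0.5005,0.8657)
member 9 (4-6): L=2.7900, (cx,cy)=(1.0000,0.0000)
member 10 (5-6): L=2.8350, (cx,cy)=(0.4755,-0.8797)
solve A·x = −loads:
  F[0-1] = -333.5336 N (compression)
  F[0-2] = -2258.9080 N (compression)
  F[1-2] = +378.8948 N (tension)
  F[1-3] = -354.0642 N (compression)
  F[2-3] = -165.7525 N (compression)
  F[2-4] = +209.4142 N (tension)
  F[3-4] = -140.2994 N (compression)
  F[3-5] = -135.8144 N (compression)
  F[4-5] = +137.9302 N (tension)
  F[4-6] = +66.7147 N (tension)
  F[5-6] = -140.3080 N (compression)
  Rx@0 = +2405.5700 N
  Ry@0 = +299.5579 N
  Ry@6 = +123.4321 N

-354.064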